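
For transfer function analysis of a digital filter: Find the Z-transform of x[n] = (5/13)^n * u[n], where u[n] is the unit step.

The Z-transform of a^n * u[n] is z/(z-a) for |z| > |a|.
Here a = 5/13, so X(z) = z/(z - (5/13)) = 13z/(13z - 5)
ROC: |z| > 5/13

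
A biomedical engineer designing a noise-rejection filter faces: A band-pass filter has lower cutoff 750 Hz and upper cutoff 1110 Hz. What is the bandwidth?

Bandwidth = f_high - f_low
= 1110 Hz - 750 Hz = 360 Hz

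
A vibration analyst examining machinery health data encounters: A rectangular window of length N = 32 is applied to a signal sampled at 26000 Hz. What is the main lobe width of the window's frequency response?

For a rectangular window of length N,
the main lobe width in frequency is 2*f_s/N.
= 2*26000/32 = 1625 Hz
This determines the minimum frequency separation for resolving two sinusoids.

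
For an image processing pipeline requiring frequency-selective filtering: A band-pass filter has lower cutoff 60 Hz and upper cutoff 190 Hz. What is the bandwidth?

Bandwidth = f_high - f_low
= 190 Hz - 60 Hz = 130 Hz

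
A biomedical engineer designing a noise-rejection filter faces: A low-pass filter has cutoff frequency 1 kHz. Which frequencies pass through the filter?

A low-pass filter passes all frequencies below the cutoff frequency 1 kHz and attenuates higher frequencies.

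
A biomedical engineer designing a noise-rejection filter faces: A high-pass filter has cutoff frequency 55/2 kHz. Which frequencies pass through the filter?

A high-pass filter passes all frequencies above the cutoff frequency 55/2 kHz and attenuates lower frequencies.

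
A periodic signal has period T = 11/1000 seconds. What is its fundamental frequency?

The fundamental frequency is the reciprocal of the period.
f = 1/T = 1/(11/1000) = 1000/11 Hz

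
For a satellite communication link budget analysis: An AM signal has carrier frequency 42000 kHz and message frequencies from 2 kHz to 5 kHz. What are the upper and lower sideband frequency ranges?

Upper sideband (USB) = fc + [fm_low, fm_high] = 42000 + [2, 5] = [42002, 42005] kHz
Lower sideband (LSB) = fc - [fm_high, fm_low] = 42000 - [5, 2] = [41995, 41998] kHz
Total occupied spectrum: 41995 kHz to 42005 kHz (plus carrier at 42000 kHz)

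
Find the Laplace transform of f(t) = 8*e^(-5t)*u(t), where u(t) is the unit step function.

Standard Laplace transform pair:
e^(-at)*u(t) <-> 1/(s+a)
With a = 5: L{8*e^(-5t)*u(t)} = 8/(s+5), ROC: Re(s) > -5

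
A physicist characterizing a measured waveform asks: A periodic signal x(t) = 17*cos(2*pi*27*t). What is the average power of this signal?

Average power of A*cos(wt) is A^2/2.
P = 17^2 / 2 = 289/2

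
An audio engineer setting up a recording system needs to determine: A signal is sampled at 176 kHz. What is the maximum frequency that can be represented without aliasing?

The maximum frequency that can be represented without aliasing
is the Nyquist frequency: f_max = f_s / 2 = 176 kHz / 2 = 88 kHz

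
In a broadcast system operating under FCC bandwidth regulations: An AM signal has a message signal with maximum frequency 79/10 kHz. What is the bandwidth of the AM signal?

In AM (double-sideband), the bandwidth is twice the message frequency.
BW = 2 * f_m = 2 * 79/10 kHz = 79/5 kHz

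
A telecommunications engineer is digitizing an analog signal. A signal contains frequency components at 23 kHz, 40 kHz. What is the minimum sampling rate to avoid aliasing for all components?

The highest frequency component is f_max = 40 kHz.
Nyquist rate = 2 * f_max = 2 * 40 kHz = 80 kHz.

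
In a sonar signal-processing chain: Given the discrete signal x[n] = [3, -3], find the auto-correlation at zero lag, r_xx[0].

The auto-correlation at zero lag r_xx[0] equals the signal energy.
r_xx[0] = sum of x[n]^2 = 3^2 + (-3)^2
= 9 + 9 = 18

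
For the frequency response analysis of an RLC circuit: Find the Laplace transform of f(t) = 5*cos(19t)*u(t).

Standard pair: cos(wt)*u(t) <-> s/(s^2+w^2)
With w = 19: L{5*cos(19t)*u(t)} = 5s/(s^2+361)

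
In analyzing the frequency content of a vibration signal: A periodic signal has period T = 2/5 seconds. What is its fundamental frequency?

The fundamental frequency is the reciprocal of the period.
f = 1/T = 1/(2/5) = 5/2 Hz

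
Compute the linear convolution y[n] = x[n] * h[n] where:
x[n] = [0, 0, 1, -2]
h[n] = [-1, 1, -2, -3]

y[n] = sum_k x[k]*h[n-k]. Output length = len(x) + len(h) - 1 = 4 + 4 - 1 = 7.
y[0] = 0*-1 = 0
y[1] = 0*-1 + 0*1 = 0
y[2] = 1*-1 + 0*1 + 0*-2 = -1
y[3] = -2*-1 + 1*1 + 0*-2 + 0*-3 = 3
y[4] = -2*1 + 1*-2 + 0*-3 = -4
y[5] = -2*-2 + 1*-3 = 1
y[6] = -2*-3 = 6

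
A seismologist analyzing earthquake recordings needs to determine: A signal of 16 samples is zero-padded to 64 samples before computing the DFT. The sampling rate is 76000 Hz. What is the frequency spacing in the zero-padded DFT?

Original DFT: N = 16, resolution = f_s/N = 76000/16 = 4750 Hz
Zero-padded DFT: N = 64, resolution = f_s/N = 76000/64 = 2375/2 Hz
Zero-padding interpolates the spectrum (finer frequency grid)
but does NOT improve the true spectral resolution (ability to resolve close frequencies).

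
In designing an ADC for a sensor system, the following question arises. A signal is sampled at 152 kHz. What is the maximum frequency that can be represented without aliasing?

The maximum frequency that can be represented without aliasing
is the Nyquist frequency: f_max = f_s / 2 = 152 kHz / 2 = 76 kHz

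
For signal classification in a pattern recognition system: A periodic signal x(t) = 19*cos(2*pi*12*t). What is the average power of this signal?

Average power of A*cos(wt) is A^2/2.
P = 19^2 / 2 = 361/2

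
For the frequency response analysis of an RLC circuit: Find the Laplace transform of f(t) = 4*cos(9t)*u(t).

Standard pair: cos(wt)*u(t) <-> s/(s^2+w^2)
With w = 9: L{4*cos(9t)*u(t)} = 4s/(s^2+81)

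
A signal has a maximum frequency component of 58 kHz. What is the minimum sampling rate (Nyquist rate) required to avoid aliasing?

By the Nyquist-Shannon sampling theorem,
the minimum sampling rate (Nyquist rate) must be at least 2 * f_max.
Nyquist rate = 2 * 58 kHz = 116 kHz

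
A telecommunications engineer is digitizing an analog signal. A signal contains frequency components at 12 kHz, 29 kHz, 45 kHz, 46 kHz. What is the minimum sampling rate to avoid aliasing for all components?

The highest frequency component is f_max = 46 kHz.
Nyquist rate = 2 * f_max = 2 * 46 kHz = 92 kHz.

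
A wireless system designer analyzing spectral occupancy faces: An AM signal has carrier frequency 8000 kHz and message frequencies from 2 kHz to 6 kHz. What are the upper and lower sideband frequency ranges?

Upper sideband (USB) = fc + [fm_low, fm_high] = 8000 + [2, 6] = [8002, 8006] kHz
Lower sideband (LSB) = fc - [fm_high, fm_low] = 8000 - [6, 2] = [7994, 7998] kHz
Total occupied spectrum: 7994 kHz to 8006 kHz (plus carrier at 8000 kHz)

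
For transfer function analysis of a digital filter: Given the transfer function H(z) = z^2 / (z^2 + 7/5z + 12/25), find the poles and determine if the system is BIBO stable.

Poles are roots of the denominator: z^2 + 7/5z + 12/25 = 0.
Quadratic formula: z = [-(7/5) +/- sqrt((7/5)^2 - 4*(12/25))] / 2
Discriminant = 49/25 - 48/25 = 1/25; sqrt = 1/5.
z = (-7/5 +/- 1/5) / 2 => z = -3/5 or z = -4/5.
|p1| = 3/5, |p2| = 4/5.
For BIBO stability, all poles must lie inside the unit circle (|p| < 1).
System is STABLE since both |p| < 1.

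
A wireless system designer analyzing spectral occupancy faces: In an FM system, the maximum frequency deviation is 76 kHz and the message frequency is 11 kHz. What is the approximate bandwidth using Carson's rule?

Carson's rule: BW = 2*(delta_f + f_m)
= 2*(76 + 11) kHz = 174 kHz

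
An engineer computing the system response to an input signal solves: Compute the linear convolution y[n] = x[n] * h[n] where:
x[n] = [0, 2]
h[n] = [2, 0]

y[n] = sum_k x[k]*h[n-k]. Output length = len(x) + len(h) - 1 = 2 + 2 - 1 = 3.
y[0] = 0*2 = 0
y[1] = 2*2 + 0*0 = 4
y[2] = 2*0 = 0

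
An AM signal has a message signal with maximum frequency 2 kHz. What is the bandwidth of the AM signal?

In AM (double-sideband), the bandwidth is twice the message frequency.
BW = 2 * f_m = 2 * 2 kHz = 4 kHz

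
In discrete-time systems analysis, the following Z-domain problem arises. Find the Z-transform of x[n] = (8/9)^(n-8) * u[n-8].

Time-shifting property: if X(z) = Z{x[n]}, then Z{x[n-d]} = z^(-d) * X(z)
X(z) = z/(z - 8/9) for x[n] = (8/9)^n * u[n]
Z{x[n-8]} = z^(-8) * z/(z - 8/9) = z^(-7)/(z - 8/9)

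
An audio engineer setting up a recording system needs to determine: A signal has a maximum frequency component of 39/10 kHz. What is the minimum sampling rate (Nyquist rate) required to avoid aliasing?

By the Nyquist-Shannon sampling theorem,
the minimum sampling rate (Nyquist rate) must be at least 2 * f_max.
Nyquist rate = 2 * 39/10 kHz = 39/5 kHz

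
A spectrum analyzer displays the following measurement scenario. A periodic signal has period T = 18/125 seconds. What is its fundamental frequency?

The fundamental frequency is the reciprocal of the period.
f = 1/T = 1/(18/125) = 125/18 Hz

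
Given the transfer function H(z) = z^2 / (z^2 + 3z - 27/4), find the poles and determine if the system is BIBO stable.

Poles are roots of the denominator: z^2 + 3z - 27/4 = 0.
Quadratic formula: z = [-(3) +/- sqrt((3)^2 - 4*(-27/4))] / 2
Discriminant = 9 + 27 = 36; sqrt = 6.
z = (-3 +/- 6) / 2 => z = 3/2 or z = -9/2.
|p1| = 3/2, |p2| = 9/2.
For BIBO stability, all poles must lie inside the unit circle (|p| < 1).
System is UNSTABLE since at least one |p| >= 1.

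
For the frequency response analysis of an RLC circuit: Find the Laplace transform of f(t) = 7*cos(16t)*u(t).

Standard pair: cos(wt)*u(t) <-> s/(s^2+w^2)
With w = 16: L{7*cos(16t)*u(t)} = 7s/(s^2+256)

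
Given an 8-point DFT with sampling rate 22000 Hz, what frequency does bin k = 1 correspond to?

The frequency of DFT bin k is: f_k = k * f_s / N
f_1 = 1 * 22000 / 8 = 2750 Hz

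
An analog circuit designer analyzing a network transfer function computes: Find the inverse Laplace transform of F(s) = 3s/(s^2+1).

Standard pair: s/(s^2+w^2) <-> cos(wt)*u(t)
With k=3, w=1: f(t) = 3*cos(t)*u(t)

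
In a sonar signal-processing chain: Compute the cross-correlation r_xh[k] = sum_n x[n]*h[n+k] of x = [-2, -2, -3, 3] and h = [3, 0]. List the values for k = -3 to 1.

Both sequences indexed from 0 and zero outside their support.
Lags with overlap: k = -3 to 1.
  r_xh[-3] = x[3]*h[0] = 9
  r_xh[-2] = x[2]*h[0] + x[3]*h[1] = -9
  r_xh[-1] = x[1]*h[0] + x[2]*h[1] = -6
  r_xh[0] = x[0]*h[0] + x[1]*h[1] = -6
  r_xh[1] = x[0]*h[1] = 0
r_xh = [9, -9, -6, -6, 0] (for k = -3, ..., 1)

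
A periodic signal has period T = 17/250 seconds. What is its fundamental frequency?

The fundamental frequency is the reciprocal of the period.
f = 1/T = 1/(17/250) = 250/17 Hz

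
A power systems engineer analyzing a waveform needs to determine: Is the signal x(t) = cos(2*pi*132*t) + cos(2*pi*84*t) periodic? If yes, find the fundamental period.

f1 = 132 Hz, f2 = 84 Hz
Period T1 = 1/132, T2 = 1/84
Ratio T1/T2 = 84/132, which is rational.
The signal is periodic with fundamental period T = 1/GCD(132,84) = 1/12 s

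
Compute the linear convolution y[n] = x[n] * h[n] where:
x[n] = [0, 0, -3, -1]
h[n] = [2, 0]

y[n] = sum_k x[k]*h[n-k]. Output length = len(x) + len(h) - 1 = 4 + 2 - 1 = 5.
y[0] = 0*2 = 0
y[1] = 0*2 + 0*0 = 0
y[2] = -3*2 + 0*0 = -6
y[3] = -1*2 + -3*0 = -2
y[4] = -1*0 = 0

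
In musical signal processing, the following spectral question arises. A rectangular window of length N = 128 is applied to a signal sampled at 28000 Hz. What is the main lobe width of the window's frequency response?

For a rectangular window of length N,
the main lobe width in frequency is 2*f_s/N.
= 2*28000/128 = 875/2 Hz
This determines the minimum frequency separation for resolving two sinusoids.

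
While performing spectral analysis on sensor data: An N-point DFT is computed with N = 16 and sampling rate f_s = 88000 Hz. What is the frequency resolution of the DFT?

DFT frequency resolution = f_s / N
= 88000 / 16 = 5500 Hz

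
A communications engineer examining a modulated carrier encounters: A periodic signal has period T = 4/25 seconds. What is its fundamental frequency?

The fundamental frequency is the reciprocal of the period.
f = 1/T = 1/(4/25) = 25/4 Hz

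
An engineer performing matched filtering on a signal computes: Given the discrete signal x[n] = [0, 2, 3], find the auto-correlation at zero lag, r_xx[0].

The auto-correlation at zero lag r_xx[0] equals the signal energy.
r_xx[0] = sum of x[n]^2 = 0^2 + 2^2 + 3^2
= 0 + 4 + 9 = 13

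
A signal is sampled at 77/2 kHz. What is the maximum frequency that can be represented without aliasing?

The maximum frequency that can be represented without aliasing
is the Nyquist frequency: f_max = f_s / 2 = 77/2 kHz / 2 = 77/4 kHz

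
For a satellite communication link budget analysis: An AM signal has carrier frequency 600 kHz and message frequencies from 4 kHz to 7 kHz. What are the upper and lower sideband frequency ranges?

Upper sideband (USB) = fc + [fm_low, fm_high] = 600 + [4, 7] = [604, 607] kHz
Lower sideband (LSB) = fc - [fm_high, fm_low] = 600 - [7, 4] = [593, 596] kHz
Total occupied spectrum: 593 kHz to 607 kHz (plus carrier at 600 kHz)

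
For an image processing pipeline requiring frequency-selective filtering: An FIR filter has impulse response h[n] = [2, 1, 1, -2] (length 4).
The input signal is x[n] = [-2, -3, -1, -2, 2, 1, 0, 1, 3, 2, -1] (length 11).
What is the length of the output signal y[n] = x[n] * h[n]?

For linear convolution, the output length is:
len(y) = len(x) + len(h) - 1 = 11 + 4 - 1 = 14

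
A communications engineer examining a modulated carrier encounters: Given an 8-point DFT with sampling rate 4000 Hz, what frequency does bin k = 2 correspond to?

The frequency of DFT bin k is: f_k = k * f_s / N
f_2 = 2 * 4000 / 8 = 1000 Hz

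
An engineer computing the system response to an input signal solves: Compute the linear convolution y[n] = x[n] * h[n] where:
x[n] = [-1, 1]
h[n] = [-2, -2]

y[n] = sum_k x[k]*h[n-k]. Output length = len(x) + len(h) - 1 = 2 + 2 - 1 = 3.
y[0] = -1*-2 = 2
y[1] = 1*-2 + -1*-2 = 0
y[2] = 1*-2 = -2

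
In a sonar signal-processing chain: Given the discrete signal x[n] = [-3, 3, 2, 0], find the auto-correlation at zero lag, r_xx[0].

The auto-correlation at zero lag r_xx[0] equals the signal energy.
r_xx[0] = sum of x[n]^2 = (-3)^2 + 3^2 + 2^2 + 0^2
= 9 + 9 + 4 + 0 = 22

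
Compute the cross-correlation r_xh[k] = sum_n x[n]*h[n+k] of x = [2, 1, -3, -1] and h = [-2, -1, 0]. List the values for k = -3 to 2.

Both sequences indexed from 0 and zero outside their support.
Lags with overlap: k = -3 to 2.
  r_xh[-3] = x[3]*h[0] = 2
  r_xh[-2] = x[2]*h[0] + x[3]*h[1] = 7
  r_xh[-1] = x[1]*h[0] + x[2]*h[1] + x[3]*h[2] = 1
  r_xh[0] = x[0]*h[0] + x[1]*h[1] + x[2]*h[2] = -5
  r_xh[1] = x[0]*h[1] + x[1]*h[2] = -2
  r_xh[2] = x[0]*h[2] = 0
r_xh = [2, 7, 1, -5, -2, 0] (for k = -3, ..., 2)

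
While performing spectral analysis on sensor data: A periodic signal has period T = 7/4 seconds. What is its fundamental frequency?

The fundamental frequency is the reciprocal of the period.
f = 1/T = 1/(7/4) = 4/7 Hz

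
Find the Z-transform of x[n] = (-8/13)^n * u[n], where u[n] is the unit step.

The Z-transform of a^n * u[n] is z/(z-a) for |z| > |a|.
Here a = -8/13, so X(z) = z/(z - (-8/13)) = 13z/(13z + 8)
ROC: |z| > 8/13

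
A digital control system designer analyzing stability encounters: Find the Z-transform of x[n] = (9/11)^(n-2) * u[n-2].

Time-shifting property: if X(z) = Z{x[n]}, then Z{x[n-d]} = z^(-d) * X(z)
X(z) = z/(z - 9/11) for x[n] = (9/11)^n * u[n]
Z{x[n-2]} = z^(-2) * z/(z - 9/11) = z^(-1)/(z - 9/11)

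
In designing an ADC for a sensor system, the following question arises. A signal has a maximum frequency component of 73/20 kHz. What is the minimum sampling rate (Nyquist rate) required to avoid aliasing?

By the Nyquist-Shannon sampling theorem,
the minimum sampling rate (Nyquist rate) must be at least 2 * f_max.
Nyquist rate = 2 * 73/20 kHz = 73/10 kHz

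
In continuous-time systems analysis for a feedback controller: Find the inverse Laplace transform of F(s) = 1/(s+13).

Standard pair: k/(s+a) <-> k*e^(-at)*u(t)
With k=1, a=13: f(t) = e^(-13t)*u(t)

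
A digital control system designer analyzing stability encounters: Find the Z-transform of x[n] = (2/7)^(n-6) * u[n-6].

Time-shifting property: if X(z) = Z{x[n]}, then Z{x[n-d]} = z^(-d) * X(z)
X(z) = z/(z - 2/7) for x[n] = (2/7)^n * u[n]
Z{x[n-6]} = z^(-6) * z/(z - 2/7) = z^(-5)/(z - 2/7)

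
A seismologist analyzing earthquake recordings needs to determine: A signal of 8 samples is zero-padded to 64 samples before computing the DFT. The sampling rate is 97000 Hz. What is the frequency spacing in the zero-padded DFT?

Original DFT: N = 8, resolution = f_s/N = 97000/8 = 12125 Hz
Zero-padded DFT: N = 64, resolution = f_s/N = 97000/64 = 12125/8 Hz
Zero-padding interpolates the spectrum (finer frequency grid)
but does NOT improve the true spectral resolution (ability to resolve close frequencies).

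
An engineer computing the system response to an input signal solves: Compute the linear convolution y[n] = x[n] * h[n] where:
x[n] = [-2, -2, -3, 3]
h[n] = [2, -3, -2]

y[n] = sum_k x[k]*h[n-k]. Output length = len(x) + len(h) - 1 = 4 + 3 - 1 = 6.
y[0] = -2*2 = -4
y[1] = -2*2 + -2*-3 = 2
y[2] = -3*2 + -2*-3 + -2*-2 = 4
y[3] = 3*2 + -3*-3 + -2*-2 = 19
y[4] = 3*-3 + -3*-2 = -3
y[5] = 3*-2 = -6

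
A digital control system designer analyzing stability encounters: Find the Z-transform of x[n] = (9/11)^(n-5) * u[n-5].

Time-shifting property: if X(z) = Z{x[n]}, then Z{x[n-d]} = z^(-d) * X(z)
X(z) = z/(z - 9/11) for x[n] = (9/11)^n * u[n]
Z{x[n-5]} = z^(-5) * z/(z - 9/11) = z^(-4)/(z - 9/11)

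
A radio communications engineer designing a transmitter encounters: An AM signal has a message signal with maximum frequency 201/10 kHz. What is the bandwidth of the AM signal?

In AM (double-sideband), the bandwidth is twice the message frequency.
BW = 2 * f_m = 2 * 201/10 kHz = 201/5 kHz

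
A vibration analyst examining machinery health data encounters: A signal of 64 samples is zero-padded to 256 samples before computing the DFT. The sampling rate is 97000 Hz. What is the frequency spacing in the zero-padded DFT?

Original DFT: N = 64, resolution = f_s/N = 97000/64 = 12125/8 Hz
Zero-padded DFT: N = 256, resolution = f_s/N = 97000/256 = 12125/32 Hz
Zero-padding interpolates the spectrum (finer frequency grid)
but does NOT improve the true spectral resolution (ability to resolve close frequencies).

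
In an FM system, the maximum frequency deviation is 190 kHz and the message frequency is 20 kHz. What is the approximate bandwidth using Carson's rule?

Carson's rule: BW = 2*(delta_f + f_m)
= 2*(190 + 20) kHz = 420 kHz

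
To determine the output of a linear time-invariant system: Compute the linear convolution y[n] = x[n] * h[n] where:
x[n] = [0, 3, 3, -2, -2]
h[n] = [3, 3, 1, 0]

y[n] = sum_k x[k]*h[n-k]. Output length = len(x) + len(h) - 1 = 5 + 4 - 1 = 8.
y[0] = 0*3 = 0
y[1] = 3*3 + 0*3 = 9
y[2] = 3*3 + 3*3 + 0*1 = 18
y[3] = -2*3 + 3*3 + 3*1 + 0*0 = 6
y[4] = -2*3 + -2*3 + 3*1 + 3*0 = -9
y[5] = -2*3 + -2*1 + 3*0 = -8
y[6] = -2*1 + -2*0 = -2
y[7] = -2*0 = 0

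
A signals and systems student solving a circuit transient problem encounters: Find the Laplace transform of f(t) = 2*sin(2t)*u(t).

Standard pair: sin(wt)*u(t) <-> w/(s^2+w^2)
With w = 2: L{2*sin(2t)*u(t)} = 4/(s^2+4)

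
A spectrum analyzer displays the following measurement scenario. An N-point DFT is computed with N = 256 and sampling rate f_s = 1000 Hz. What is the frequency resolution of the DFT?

DFT frequency resolution = f_s / N
= 1000 / 256 = 125/32 Hz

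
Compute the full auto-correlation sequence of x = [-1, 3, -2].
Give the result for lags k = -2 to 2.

r_xx[k] = sum_m x[m]*x[m+k], indexed from 0, for k = -2 to 2:
  r_xx[-2] = x[2]*x[0] = 2
  r_xx[-1] = x[1]*x[0] + x[2]*x[1] = -9
  r_xx[0] = x[0]*x[0] + x[1]*x[1] + x[2]*x[2] = 14
  r_xx[1] = x[0]*x[1] + x[1]*x[2] = -9
  r_xx[2] = x[0]*x[2] = 2
r_xx = [2, -9, 14, -9, 2]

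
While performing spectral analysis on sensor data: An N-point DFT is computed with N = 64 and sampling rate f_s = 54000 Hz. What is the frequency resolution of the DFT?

DFT frequency resolution = f_s / N
= 54000 / 64 = 3375/4 Hz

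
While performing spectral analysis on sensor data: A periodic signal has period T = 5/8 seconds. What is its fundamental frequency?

The fundamental frequency is the reciprocal of the period.
f = 1/T = 1/(5/8) = 8/5 Hz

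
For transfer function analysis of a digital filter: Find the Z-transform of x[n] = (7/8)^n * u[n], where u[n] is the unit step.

The Z-transform of a^n * u[n] is z/(z-a) for |z| > |a|.
Here a = 7/8, so X(z) = z/(z - (7/8)) = 8z/(8z - 7)
ROC: |z| > 7/8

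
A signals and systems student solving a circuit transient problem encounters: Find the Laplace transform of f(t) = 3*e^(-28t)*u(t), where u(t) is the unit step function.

Standard Laplace transform pair:
e^(-at)*u(t) <-> 1/(s+a)
With a = 28: L{3*e^(-28t)*u(t)} = 3/(s+28), ROC: Re(s) > -28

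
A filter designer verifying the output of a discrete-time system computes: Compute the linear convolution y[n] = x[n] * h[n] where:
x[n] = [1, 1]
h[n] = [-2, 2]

y[n] = sum_k x[k]*h[n-k]. Output length = len(x) + len(h) - 1 = 2 + 2 - 1 = 3.
y[0] = 1*-2 = -2
y[1] = 1*-2 + 1*2 = 0
y[2] = 1*2 = 2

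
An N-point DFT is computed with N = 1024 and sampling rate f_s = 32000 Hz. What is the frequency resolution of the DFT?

DFT frequency resolution = f_s / N
= 32000 / 1024 = 125/4 Hz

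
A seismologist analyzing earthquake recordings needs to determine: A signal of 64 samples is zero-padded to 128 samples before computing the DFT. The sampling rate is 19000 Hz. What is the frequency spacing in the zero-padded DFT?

Original DFT: N = 64, resolution = f_s/N = 19000/64 = 2375/8 Hz
Zero-padded DFT: N = 128, resolution = f_s/N = 19000/128 = 2375/16 Hz
Zero-padding interpolates the spectrum (finer frequency grid)
but does NOT improve the true spectral resolution (ability to resolve close frequencies).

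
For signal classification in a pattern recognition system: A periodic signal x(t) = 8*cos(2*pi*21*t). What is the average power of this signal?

Average power of A*cos(wt) is A^2/2.
P = 8^2 / 2 = 64/2 = 32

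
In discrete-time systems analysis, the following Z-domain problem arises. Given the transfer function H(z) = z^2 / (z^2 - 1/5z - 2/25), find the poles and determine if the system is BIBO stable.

Poles are roots of the denominator: z^2 - 1/5z - 2/25 = 0.
Quadratic formula: z = [-(-1/5) +/- sqrt((-1/5)^2 - 4*(-2/25))] / 2
Discriminant = 1/25 + 8/25 = 9/25; sqrt = 3/5.
z = (1/5 +/- 3/5) / 2 => z = 2/5 or z = -1/5.
|p1| = 2/5, |p2| = 1/5.
For BIBO stability, all poles must lie inside the unit circle (|p| < 1).
System is STABLE since both |p| < 1.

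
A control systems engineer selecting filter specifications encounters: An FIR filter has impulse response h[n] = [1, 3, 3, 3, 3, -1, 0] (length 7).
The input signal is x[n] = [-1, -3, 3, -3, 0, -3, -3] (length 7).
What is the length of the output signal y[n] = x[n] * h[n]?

For linear convolution, the output length is:
len(y) = len(x) + len(h) - 1 = 7 + 7 - 1 = 13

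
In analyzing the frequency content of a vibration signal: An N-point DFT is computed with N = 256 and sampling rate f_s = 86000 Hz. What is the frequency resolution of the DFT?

DFT frequency resolution = f_s / N
= 86000 / 256 = 5375/16 Hz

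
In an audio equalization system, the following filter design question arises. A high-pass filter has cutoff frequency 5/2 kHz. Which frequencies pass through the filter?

A high-pass filter passes all frequencies above the cutoff frequency 5/2 kHz and attenuates lower frequencies.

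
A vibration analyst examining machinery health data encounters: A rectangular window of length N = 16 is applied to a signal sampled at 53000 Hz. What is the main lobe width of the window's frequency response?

For a rectangular window of length N,
the main lobe width in frequency is 2*f_s/N.
= 2*53000/16 = 6625 Hz
This determines the minimum frequency separation for resolving two sinusoids.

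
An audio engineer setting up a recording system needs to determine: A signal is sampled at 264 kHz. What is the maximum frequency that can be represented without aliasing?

The maximum frequency that can be represented without aliasing
is the Nyquist frequency: f_max = f_s / 2 = 264 kHz / 2 = 132 kHz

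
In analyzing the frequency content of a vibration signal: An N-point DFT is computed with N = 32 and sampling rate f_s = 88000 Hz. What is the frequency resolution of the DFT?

DFT frequency resolution = f_s / N
= 88000 / 32 = 2750 Hz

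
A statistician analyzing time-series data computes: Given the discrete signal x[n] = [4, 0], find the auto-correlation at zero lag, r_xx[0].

The auto-correlation at zero lag r_xx[0] equals the signal energy.
r_xx[0] = sum of x[n]^2 = 4^2 + 0^2
= 16 + 0 = 16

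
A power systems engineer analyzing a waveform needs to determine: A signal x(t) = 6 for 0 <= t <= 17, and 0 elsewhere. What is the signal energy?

Energy = integral of |x(t)|^2 dt over the signal duration
= 6^2 * 17 = 36 * 17 = 612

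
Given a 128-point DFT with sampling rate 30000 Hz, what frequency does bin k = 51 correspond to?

The frequency of DFT bin k is: f_k = k * f_s / N
f_51 = 51 * 30000 / 128 = 95625/8 Hz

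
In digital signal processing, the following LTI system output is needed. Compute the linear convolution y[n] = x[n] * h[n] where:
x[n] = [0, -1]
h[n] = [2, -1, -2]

y[n] = sum_k x[k]*h[n-k]. Output length = len(x) + len(h) - 1 = 2 + 3 - 1 = 4.
y[0] = 0*2 = 0
y[1] = -1*2 + 0*-1 = -2
y[2] = -1*-1 + 0*-2 = 1
y[3] = -1*-2 = 2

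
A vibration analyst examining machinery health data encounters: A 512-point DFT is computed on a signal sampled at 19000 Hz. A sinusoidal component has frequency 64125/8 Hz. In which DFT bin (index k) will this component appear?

DFT frequency resolution = f_s/N = 19000/512 = 2375/64 Hz
Bin index k = f_signal / resolution = 64125/8 / 2375/64 = 216
The signal frequency 64125/8 Hz falls in DFT bin k = 216.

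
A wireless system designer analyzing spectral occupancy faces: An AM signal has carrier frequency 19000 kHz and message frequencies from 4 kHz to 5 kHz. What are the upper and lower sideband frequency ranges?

Upper sideband (USB) = fc + [fm_low, fm_high] = 19000 + [4, 5] = [19004, 19005] kHz
Lower sideband (LSB) = fc - [fm_high, fm_low] = 19000 - [5, 4] = [18995, 18996] kHz
Total occupied spectrum: 18995 kHz to 19005 kHz (plus carrier at 19000 kHz)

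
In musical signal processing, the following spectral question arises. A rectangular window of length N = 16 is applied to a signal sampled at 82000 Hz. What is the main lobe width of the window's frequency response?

For a rectangular window of length N,
the main lobe width in frequency is 2*f_s/N.
= 2*82000/16 = 10250 Hz
This determines the minimum frequency separation for resolving two sinusoids.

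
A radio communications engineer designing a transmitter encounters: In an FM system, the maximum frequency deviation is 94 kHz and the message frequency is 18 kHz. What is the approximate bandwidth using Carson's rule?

Carson's rule: BW = 2*(delta_f + f_m)
= 2*(94 + 18) kHz = 224 kHz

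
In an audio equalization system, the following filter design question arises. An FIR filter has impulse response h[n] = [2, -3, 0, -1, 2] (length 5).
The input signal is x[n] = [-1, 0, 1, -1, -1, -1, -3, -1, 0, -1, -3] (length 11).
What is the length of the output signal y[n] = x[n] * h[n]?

For linear convolution, the output length is:
len(y) = len(x) + len(h) - 1 = 11 + 5 - 1 = 15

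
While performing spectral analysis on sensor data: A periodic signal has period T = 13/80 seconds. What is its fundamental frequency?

The fundamental frequency is the reciprocal of the period.
f = 1/T = 1/(13/80) = 80/13 Hz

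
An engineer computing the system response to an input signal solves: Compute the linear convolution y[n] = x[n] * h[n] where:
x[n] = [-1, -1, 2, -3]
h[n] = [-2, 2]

y[n] = sum_k x[k]*h[n-k]. Output length = len(x) + len(h) - 1 = 4 + 2 - 1 = 5.
y[0] = -1*-2 = 2
y[1] = -1*-2 + -1*2 = 0
y[2] = 2*-2 + -1*2 = -6
y[3] = -3*-2 + 2*2 = 10
y[4] = -3*2 = -6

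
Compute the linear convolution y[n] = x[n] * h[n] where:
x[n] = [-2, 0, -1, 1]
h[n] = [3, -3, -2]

y[n] = sum_k x[k]*h[n-k]. Output length = len(x) + len(h) - 1 = 4 + 3 - 1 = 6.
y[0] = -2*3 = -6
y[1] = 0*3 + -2*-3 = 6
y[2] = -1*3 + 0*-3 + -2*-2 = 1
y[3] = 1*3 + -1*-3 + 0*-2 = 6
y[4] = 1*-3 + -1*-2 = -1
y[5] = 1*-2 = -2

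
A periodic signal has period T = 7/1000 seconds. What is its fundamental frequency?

The fundamental frequency is the reciprocal of the period.
f = 1/T = 1/(7/1000) = 1000/7 Hz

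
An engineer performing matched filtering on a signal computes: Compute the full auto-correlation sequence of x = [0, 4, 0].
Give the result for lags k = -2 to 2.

r_xx[k] = sum_m x[m]*x[m+k], indexed from 0, for k = -2 to 2:
  r_xx[-2] = x[2]*x[0] = 0
  r_xx[-1] = x[1]*x[0] + x[2]*x[1] = 0
  r_xx[0] = x[0]*x[0] + x[1]*x[1] + x[2]*x[2] = 16
  r_xx[1] = x[0]*x[1] + x[1]*x[2] = 0
  r_xx[2] = x[0]*x[2] = 0
r_xx = [0, 0, 16, 0, 0]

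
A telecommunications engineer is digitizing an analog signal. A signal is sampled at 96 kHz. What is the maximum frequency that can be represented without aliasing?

The maximum frequency that can be represented without aliasing
is the Nyquist frequency: f_max = f_s / 2 = 96 kHz / 2 = 48 kHz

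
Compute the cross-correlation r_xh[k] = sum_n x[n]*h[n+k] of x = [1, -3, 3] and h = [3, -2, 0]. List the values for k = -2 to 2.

Both sequences indexed from 0 and zero outside their support.
Lags with overlap: k = -2 to 2.
  r_xh[-2] = x[2]*h[0] = 9
  r_xh[-1] = x[1]*h[0] + x[2]*h[1] = -15
  r_xh[0] = x[0]*h[0] + x[1]*h[1] + x[2]*h[2] = 9
  r_xh[1] = x[0]*h[1] + x[1]*h[2] = -2
  r_xh[2] = x[0]*h[2] = 0
r_xh = [9, -15, 9, -2, 0] (for k = -2, ..., 2)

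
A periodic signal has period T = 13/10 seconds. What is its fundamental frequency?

The fundamental frequency is the reciprocal of the period.
f = 1/T = 1/(13/10) = 10/13 Hz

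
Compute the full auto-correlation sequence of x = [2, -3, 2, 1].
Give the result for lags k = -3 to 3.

r_xx[k] = sum_m x[m]*x[m+k], indexed from 0, for k = -3 to 3:
  r_xx[-3] = x[3]*x[0] = 2
  r_xx[-2] = x[2]*x[0] + x[3]*x[1] = 1
  r_xx[-1] = x[1]*x[0] + x[2]*x[1] + x[3]*x[2] = -10
  r_xx[0] = x[0]*x[0] + x[1]*x[1] + x[2]*x[2] + x[3]*x[3] = 18
  r_xx[1] = x[0]*x[1] + x[1]*x[2] + x[2]*x[3] = -10
  r_xx[2] = x[0]*x[2] + x[1]*x[3] = 1
  r_xx[3] = x[0]*x[3] = 2
r_xx = [2, 1, -10, 18, -10, 1, 2]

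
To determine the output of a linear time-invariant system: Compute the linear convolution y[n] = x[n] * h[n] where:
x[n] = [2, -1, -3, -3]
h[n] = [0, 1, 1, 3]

y[n] = sum_k x[k]*h[n-k]. Output length = len(x) + len(h) - 1 = 4 + 4 - 1 = 7.
y[0] = 2*0 = 0
y[1] = -1*0 + 2*1 = 2
y[2] = -3*0 + -1*1 + 2*1 = 1
y[3] = -3*0 + -3*1 + -1*1 + 2*3 = 2
y[4] = -3*1 + -3*1 + -1*3 = -9
y[5] = -3*1 + -3*3 = -12
y[6] = -3*3 = -9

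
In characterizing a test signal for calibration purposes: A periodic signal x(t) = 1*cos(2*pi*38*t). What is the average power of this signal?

Average power of A*cos(wt) is A^2/2.
P = 1^2 / 2 = 1/2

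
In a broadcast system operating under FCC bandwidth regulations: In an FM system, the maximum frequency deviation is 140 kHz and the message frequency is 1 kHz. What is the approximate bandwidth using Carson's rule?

Carson's rule: BW = 2*(delta_f + f_m)
= 2*(140 + 1) kHz = 282 kHz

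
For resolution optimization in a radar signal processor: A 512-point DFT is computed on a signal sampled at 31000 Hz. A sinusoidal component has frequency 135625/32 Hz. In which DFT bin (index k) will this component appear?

DFT frequency resolution = f_s/N = 31000/512 = 3875/64 Hz
Bin index k = f_signal / resolution = 135625/32 / 3875/64 = 70
The signal frequency 135625/32 Hz falls in DFT bin k = 70.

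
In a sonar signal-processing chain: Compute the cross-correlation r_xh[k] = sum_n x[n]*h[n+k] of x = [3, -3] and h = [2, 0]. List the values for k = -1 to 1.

Both sequences indexed from 0 and zero outside their support.
Lags with overlap: k = -1 to 1.
  r_xh[-1] = x[1]*h[0] = -6
  r_xh[0] = x[0]*h[0] + x[1]*h[1] = 6
  r_xh[1] = x[0]*h[1] = 0
r_xh = [-6, 6, 0] (for k = -1, ..., 1)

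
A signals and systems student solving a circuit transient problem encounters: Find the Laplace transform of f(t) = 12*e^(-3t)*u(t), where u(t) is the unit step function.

Standard Laplace transform pair:
e^(-at)*u(t) <-> 1/(s+a)
With a = 3: L{12*e^(-3t)*u(t)} = 12/(s+3), ROC: Re(s) > -3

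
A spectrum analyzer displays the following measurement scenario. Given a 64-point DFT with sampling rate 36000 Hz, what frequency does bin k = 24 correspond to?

The frequency of DFT bin k is: f_k = k * f_s / N
f_24 = 24 * 36000 / 64 = 13500 Hz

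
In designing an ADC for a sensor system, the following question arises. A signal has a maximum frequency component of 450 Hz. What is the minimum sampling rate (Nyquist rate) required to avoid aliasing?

By the Nyquist-Shannon sampling theorem,
the minimum sampling rate (Nyquist rate) must be at least 2 * f_max.
Nyquist rate = 2 * 450 Hz = 900 Hz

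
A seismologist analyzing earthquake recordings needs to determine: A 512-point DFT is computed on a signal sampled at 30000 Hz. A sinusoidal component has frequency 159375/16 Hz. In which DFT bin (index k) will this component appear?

DFT frequency resolution = f_s/N = 30000/512 = 1875/32 Hz
Bin index k = f_signal / resolution = 159375/16 / 1875/32 = 170
The signal frequency 159375/16 Hz falls in DFT bin k = 170.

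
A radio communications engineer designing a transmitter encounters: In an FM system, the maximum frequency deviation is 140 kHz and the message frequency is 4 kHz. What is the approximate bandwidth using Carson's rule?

Carson's rule: BW = 2*(delta_f + f_m)
= 2*(140 + 4) kHz = 288 kHz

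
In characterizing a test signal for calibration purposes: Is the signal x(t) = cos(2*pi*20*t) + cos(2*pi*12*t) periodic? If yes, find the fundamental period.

f1 = 20 Hz, f2 = 12 Hz
Period T1 = 1/20, T2 = 1/12
Ratio T1/T2 = 12/20, which is rational.
The signal is periodic with fundamental period T = 1/GCD(20,12) = 1/4 s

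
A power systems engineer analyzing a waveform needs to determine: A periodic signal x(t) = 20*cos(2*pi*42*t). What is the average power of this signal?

Average power of A*cos(wt) is A^2/2.
P = 20^2 / 2 = 400/2 = 200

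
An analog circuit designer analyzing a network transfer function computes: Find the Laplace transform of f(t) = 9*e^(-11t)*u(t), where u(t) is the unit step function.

Standard Laplace transform pair:
e^(-at)*u(t) <-> 1/(s+a)
With a = 11: L{9*e^(-11t)*u(t)} = 9/(s+11), ROC: Re(s) > -11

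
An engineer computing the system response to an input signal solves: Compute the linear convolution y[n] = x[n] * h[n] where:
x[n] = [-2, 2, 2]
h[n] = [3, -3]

y[n] = sum_k x[k]*h[n-k]. Output length = len(x) + len(h) - 1 = 3 + 2 - 1 = 4.
y[0] = -2*3 = -6
y[1] = 2*3 + -2*-3 = 12
y[2] = 2*3 + 2*-3 = 0
y[3] = 2*-3 = -6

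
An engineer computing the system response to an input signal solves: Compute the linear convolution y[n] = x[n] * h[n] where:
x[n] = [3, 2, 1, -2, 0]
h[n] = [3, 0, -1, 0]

y[n] = sum_k x[k]*h[n-k]. Output length = len(x) + len(h) - 1 = 5 + 4 - 1 = 8.
y[0] = 3*3 = 9
y[1] = 2*3 + 3*0 = 6
y[2] = 1*3 + 2*0 + 3*-1 = 0
y[3] = -2*3 + 1*0 + 2*-1 + 3*0 = -8
y[4] = 0*3 + -2*0 + 1*-1 + 2*0 = -1
y[5] = 0*0 + -2*-1 + 1*0 = 2
y[6] = 0*-1 + -2*0 = 0
y[7] = 0*0 = 0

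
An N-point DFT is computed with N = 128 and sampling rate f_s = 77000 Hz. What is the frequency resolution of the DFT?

DFT frequency resolution = f_s / N
= 77000 / 128 = 9625/16 Hz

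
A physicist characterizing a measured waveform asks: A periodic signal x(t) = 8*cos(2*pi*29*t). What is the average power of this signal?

Average power of A*cos(wt) is A^2/2.
P = 8^2 / 2 = 64/2 = 32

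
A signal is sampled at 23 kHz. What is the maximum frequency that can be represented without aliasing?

The maximum frequency that can be represented without aliasing
is the Nyquist frequency: f_max = f_s / 2 = 23 kHz / 2 = 23/2 kHz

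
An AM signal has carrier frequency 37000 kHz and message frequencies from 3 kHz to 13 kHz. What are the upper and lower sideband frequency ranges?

Upper sideband (USB) = fc + [fm_low, fm_high] = 37000 + [3, 13] = [37003, 37013] kHz
Lower sideband (LSB) = fc - [fm_high, fm_low] = 37000 - [13, 3] = [36987, 36997] kHz
Total occupied spectrum: 36987 kHz to 37013 kHz (plus carrier at 37000 kHz)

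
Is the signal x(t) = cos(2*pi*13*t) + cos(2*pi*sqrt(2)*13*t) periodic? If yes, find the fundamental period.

f1 = 13 Hz, f2 = 13*sqrt(2) Hz
Ratio f2/f1 = sqrt(2), which is irrational.
Since the frequency ratio is irrational, no common period exists.
The signal is not periodic.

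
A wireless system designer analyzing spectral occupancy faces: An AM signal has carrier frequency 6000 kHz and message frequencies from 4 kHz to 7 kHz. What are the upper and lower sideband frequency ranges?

Upper sideband (USB) = fc + [fm_low, fm_high] = 6000 + [4, 7] = [6004, 6007] kHz
Lower sideband (LSB) = fc - [fm_high, fm_low] = 6000 - [7, 4] = [5993, 5996] kHz
Total occupied spectrum: 5993 kHz to 6007 kHz (plus carrier at 6000 kHz)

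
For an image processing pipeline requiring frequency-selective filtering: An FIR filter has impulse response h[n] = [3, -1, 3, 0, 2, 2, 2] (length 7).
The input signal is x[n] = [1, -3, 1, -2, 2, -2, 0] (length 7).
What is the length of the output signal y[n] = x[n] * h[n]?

For linear convolution, the output length is:
len(y) = len(x) + len(h) - 1 = 7 + 7 - 1 = 13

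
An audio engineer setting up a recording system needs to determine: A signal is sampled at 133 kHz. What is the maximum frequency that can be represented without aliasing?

The maximum frequency that can be represented without aliasing
is the Nyquist frequency: f_max = f_s / 2 = 133 kHz / 2 = 133/2 kHz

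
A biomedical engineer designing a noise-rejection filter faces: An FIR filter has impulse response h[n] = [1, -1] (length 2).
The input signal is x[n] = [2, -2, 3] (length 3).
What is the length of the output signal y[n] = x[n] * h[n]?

For linear convolution, the output length is:
len(y) = len(x) + len(h) - 1 = 3 + 2 - 1 = 4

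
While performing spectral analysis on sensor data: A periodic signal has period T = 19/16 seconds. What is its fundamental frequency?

The fundamental frequency is the reciprocal of the period.
f = 1/T = 1/(19/16) = 16/19 Hz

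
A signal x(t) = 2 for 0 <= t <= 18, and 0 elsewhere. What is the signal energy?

Energy = integral of |x(t)|^2 dt over the signal duration
= 2^2 * 18 = 4 * 18 = 72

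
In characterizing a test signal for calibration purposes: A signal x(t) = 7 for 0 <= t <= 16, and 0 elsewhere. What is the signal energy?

Energy = integral of |x(t)|^2 dt over the signal duration
= 7^2 * 16 = 49 * 16 = 784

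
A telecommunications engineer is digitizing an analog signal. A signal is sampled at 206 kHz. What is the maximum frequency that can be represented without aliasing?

The maximum frequency that can be represented without aliasing
is the Nyquist frequency: f_max = f_s / 2 = 206 kHz / 2 = 103 kHz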